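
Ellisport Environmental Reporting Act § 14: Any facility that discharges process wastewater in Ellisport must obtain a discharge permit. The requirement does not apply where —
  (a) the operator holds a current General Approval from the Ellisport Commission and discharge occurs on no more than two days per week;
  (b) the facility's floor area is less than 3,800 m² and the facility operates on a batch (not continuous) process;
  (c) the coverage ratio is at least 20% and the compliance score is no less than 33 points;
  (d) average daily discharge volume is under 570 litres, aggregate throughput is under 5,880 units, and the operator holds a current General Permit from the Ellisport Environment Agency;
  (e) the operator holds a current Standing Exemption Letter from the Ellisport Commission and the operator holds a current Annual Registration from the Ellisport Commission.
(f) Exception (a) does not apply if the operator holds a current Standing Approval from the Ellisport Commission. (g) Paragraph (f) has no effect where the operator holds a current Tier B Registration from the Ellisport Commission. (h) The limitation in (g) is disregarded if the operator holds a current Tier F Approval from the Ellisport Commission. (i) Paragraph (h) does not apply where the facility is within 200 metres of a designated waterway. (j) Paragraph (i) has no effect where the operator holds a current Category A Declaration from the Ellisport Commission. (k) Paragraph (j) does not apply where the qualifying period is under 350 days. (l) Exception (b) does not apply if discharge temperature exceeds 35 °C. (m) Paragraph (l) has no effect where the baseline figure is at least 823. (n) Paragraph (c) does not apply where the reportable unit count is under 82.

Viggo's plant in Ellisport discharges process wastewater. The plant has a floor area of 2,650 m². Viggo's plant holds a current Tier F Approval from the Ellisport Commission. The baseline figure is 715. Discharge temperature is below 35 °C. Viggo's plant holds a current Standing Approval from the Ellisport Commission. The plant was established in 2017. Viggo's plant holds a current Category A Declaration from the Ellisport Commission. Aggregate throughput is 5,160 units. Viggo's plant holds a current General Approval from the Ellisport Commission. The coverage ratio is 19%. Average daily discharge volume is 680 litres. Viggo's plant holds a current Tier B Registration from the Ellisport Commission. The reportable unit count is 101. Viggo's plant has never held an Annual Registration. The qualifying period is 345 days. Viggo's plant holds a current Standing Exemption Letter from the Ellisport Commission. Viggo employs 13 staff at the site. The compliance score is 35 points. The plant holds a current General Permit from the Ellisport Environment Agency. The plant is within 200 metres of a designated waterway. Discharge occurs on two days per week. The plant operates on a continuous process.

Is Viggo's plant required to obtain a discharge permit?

No — exception (a) applies; Viggo's plant is not required to obtain a discharge permit.

Exception (a)'s conditions are all satisfied: a current General Approval is held; discharge occurs on no more than two days per week. Considering the limiting provisions: (f) applies (a current Standing Approval is held), but is set aside by (g): (g) operates against (f): a current Tier B Registration is held. (h) would limit (g) — a current Tier F Approval is held — but (i) sets (h) aside: (i) operates against (h): the plant is within 200 m of a designated waterway. (j) would limit (i) — a current Category A Declaration is held — but (k) sets (j) aside: (k) is engaged — the qualifying period is 345 days, under the 350 days limit. Exception (a) stands.
Exception (b) fails — the facility operates on a continuous process.
Exception (c) requires that the coverage ratio is at least 20%; but the coverage ratio is 19%, short of 20%, so (c) is unavailable.
Exception (d) does not apply: average daily discharge volume is 680 litres, not under 570 litres.
Exception (e) fails — the Annual Registration is not current.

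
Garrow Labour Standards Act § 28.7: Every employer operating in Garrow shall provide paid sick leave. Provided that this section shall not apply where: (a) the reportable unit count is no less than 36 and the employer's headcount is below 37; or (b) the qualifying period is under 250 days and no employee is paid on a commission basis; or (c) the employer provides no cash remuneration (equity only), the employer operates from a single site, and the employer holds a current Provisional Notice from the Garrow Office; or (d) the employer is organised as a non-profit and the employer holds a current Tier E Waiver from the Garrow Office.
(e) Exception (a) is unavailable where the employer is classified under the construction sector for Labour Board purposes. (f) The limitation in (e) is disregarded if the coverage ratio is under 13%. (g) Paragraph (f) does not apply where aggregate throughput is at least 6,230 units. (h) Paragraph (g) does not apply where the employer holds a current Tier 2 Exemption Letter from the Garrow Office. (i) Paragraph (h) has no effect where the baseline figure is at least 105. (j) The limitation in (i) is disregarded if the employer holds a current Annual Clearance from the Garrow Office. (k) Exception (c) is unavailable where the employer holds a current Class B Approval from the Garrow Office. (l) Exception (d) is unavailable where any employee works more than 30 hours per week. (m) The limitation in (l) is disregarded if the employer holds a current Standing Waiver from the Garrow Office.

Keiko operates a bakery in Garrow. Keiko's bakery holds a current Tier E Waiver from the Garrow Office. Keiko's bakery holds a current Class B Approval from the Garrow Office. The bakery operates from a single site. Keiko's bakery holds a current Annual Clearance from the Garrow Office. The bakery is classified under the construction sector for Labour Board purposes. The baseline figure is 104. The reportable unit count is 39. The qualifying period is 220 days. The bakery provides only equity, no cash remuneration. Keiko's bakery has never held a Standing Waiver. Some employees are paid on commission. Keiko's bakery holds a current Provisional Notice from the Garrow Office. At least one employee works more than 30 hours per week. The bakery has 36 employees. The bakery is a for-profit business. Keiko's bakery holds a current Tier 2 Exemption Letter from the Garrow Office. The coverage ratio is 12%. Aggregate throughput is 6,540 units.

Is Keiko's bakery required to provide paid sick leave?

Exception (a): the reportable unit count is 39, meeting the 36 threshold; the employer's headcount is 36, below the 37 limit — every condition holds. Under paragraphs (e)–(j): (e) applies (the bakery is classified under the construction sector), but is displaced by (f): (f) operates against (e): the coverage ratio is 12%, under the 13% limit. (g) would limit (f) — aggregate throughput is 6,540 units, meeting the 6,230 units threshold — but (h) sets (g) aside: (h) operates against (g): a current Tier 2 Exemption Letter is held. (i) is not engaged (the baseline figure is 104, short of 105), so (h) stands. So (a) applies.
Exception (b) fails — some employees are paid on commission.
Exception (c) is satisfied on its face — remuneration is equity-only; the employer operates from a single site; a current Provisional Notice is held. However, paragraph (k) must be considered: (k) operates — a current Class B Approval is held. Exception (c) does not apply.
Exception (d) fails — the employer is for-profit.

No — exception (a) applies; Keiko's bakery is not required to provide paid sick leave.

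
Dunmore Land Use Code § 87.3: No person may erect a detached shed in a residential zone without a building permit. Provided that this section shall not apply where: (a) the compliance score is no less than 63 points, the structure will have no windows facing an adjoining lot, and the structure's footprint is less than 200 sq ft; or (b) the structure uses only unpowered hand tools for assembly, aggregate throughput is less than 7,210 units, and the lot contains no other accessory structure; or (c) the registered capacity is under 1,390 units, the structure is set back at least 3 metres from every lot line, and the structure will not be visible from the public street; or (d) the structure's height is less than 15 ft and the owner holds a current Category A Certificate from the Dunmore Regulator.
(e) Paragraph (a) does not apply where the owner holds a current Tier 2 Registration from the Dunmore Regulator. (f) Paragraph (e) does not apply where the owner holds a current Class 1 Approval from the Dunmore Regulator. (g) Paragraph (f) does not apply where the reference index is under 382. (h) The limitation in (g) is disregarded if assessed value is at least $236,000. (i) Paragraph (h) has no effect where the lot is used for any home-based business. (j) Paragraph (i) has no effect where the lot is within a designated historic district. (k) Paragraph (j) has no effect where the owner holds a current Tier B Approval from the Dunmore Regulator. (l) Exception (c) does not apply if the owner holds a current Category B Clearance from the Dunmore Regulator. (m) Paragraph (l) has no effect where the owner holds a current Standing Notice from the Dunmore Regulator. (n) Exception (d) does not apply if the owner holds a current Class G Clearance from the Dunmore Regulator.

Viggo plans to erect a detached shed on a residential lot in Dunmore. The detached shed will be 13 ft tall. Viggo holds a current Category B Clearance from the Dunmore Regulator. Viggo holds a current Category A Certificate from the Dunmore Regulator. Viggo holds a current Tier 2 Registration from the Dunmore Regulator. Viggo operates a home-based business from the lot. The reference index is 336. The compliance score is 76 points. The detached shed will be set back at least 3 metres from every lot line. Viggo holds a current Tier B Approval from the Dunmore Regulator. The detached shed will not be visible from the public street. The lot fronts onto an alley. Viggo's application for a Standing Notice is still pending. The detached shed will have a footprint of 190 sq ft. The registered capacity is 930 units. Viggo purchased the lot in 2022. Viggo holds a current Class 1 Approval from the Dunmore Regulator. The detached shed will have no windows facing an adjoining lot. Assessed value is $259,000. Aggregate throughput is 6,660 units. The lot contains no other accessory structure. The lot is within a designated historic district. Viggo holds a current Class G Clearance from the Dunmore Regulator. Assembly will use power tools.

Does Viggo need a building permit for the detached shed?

Exception (a)'s conditions are all satisfied: the compliance score is 76 points, meeting the 63 points threshold; no windows face an adjoining lot; the structure's footprint is 190 sq ft, less than the 200 sq ft limit. However, paragraphs (e)–(k) must be considered: (e) operates against (a): a current Tier 2 Registration is held. (f) would limit (e) — a current Class 1 Approval is held — but (g) sets (f) aside: (g) operates against (f): the reference index is 336, under the 382 limit. (h) would limit (g) — assessed value is $259,000, meeting the $236,000 threshold — but (i) sets (h) aside: (i) operates against (h): a home-based business operates on the lot. (j) would limit (i) — the lot is in a historic district — but (k) sets (j) aside: (k) operates — a current Tier B Approval is held. Exception (a) does not apply.
Exception (b) fails — assembly uses power tools.
Exception (c)'s conditions are all satisfied: the registered capacity is 930 units, under the 1,390 units limit; the setback is at least 3 m on every side; the structure will not be visible from the street. However, paragraphs (l)–(m) must be considered: (l) operates against (c): a current Category B Clearance is held. (m), which would lift (l), is not engaged — there is no Standing Notice in force. So (c) is unavailable.
Exception (d)'s conditions are all satisfied: the structure's height is 13 ft, less than the 15 ft limit; a current Category A Certificate is held. However, paragraph (n) must be considered: (n) operates against (d): a current Class G Clearance is held. (d) is therefore removed.
No exception is made out. Viggo falls within the general rule.

Yes — Viggo must obtain a building permit.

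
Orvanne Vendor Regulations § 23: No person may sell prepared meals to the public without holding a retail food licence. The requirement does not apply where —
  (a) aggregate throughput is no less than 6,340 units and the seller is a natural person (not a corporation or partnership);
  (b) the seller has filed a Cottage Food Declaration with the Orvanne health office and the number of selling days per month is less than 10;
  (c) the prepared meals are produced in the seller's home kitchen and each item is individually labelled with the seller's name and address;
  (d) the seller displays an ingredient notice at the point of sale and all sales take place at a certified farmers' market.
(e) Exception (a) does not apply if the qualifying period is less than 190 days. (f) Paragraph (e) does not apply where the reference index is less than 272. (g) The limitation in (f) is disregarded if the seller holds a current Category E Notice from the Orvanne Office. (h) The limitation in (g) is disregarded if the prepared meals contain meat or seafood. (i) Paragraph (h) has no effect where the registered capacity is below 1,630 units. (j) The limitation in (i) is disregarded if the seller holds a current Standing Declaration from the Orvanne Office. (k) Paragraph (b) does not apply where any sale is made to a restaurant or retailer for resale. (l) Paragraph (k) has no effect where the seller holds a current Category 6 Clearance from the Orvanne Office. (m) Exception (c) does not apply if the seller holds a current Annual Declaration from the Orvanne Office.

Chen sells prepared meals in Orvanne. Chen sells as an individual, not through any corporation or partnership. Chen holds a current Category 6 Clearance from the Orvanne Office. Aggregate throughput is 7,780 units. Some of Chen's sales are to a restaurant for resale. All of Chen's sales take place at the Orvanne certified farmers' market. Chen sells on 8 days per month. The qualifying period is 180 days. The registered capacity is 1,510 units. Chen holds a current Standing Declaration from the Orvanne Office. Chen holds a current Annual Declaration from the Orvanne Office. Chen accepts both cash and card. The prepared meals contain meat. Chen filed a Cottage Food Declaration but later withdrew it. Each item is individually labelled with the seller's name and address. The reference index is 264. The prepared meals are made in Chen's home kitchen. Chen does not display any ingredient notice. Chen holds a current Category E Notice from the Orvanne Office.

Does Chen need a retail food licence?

No — exception (a) applies; Chen is not required to hold a retail food licence.

All of (a)'s requirements are met (aggregate throughput is 7,780 units, meeting the 6,340 units threshold; the seller is a natural person). Under paragraphs (e)–(j): (e) is triggered (the qualifying period is 180 days, less than the 190 days limit), but is overridden by (f): (f) operates against (e): the reference index is 264, less than the 272 limit. (g) applies (a current Category E Notice is held), but is set aside by (h): (h) operates against (g): the prepared meals contain meat. (i) would limit (h) — the registered capacity is 1,510 units, below the 1,630 units limit — but (j) sets (i) aside: (j) applies — a current Standing Declaration is held. Exception (a) stands.
Exception (b) fails — the Cottage Food Declaration was withdrawn.
All of (c)'s requirements are met (the prepared meals are home-kitchen produced; items are individually labelled). But: (m) operates — a current Annual Declaration is held. (c) is therefore removed.
Exception (d) requires that the seller displays an ingredient notice at the point of sale; but no ingredient notice is displayed, so (d) is unavailable.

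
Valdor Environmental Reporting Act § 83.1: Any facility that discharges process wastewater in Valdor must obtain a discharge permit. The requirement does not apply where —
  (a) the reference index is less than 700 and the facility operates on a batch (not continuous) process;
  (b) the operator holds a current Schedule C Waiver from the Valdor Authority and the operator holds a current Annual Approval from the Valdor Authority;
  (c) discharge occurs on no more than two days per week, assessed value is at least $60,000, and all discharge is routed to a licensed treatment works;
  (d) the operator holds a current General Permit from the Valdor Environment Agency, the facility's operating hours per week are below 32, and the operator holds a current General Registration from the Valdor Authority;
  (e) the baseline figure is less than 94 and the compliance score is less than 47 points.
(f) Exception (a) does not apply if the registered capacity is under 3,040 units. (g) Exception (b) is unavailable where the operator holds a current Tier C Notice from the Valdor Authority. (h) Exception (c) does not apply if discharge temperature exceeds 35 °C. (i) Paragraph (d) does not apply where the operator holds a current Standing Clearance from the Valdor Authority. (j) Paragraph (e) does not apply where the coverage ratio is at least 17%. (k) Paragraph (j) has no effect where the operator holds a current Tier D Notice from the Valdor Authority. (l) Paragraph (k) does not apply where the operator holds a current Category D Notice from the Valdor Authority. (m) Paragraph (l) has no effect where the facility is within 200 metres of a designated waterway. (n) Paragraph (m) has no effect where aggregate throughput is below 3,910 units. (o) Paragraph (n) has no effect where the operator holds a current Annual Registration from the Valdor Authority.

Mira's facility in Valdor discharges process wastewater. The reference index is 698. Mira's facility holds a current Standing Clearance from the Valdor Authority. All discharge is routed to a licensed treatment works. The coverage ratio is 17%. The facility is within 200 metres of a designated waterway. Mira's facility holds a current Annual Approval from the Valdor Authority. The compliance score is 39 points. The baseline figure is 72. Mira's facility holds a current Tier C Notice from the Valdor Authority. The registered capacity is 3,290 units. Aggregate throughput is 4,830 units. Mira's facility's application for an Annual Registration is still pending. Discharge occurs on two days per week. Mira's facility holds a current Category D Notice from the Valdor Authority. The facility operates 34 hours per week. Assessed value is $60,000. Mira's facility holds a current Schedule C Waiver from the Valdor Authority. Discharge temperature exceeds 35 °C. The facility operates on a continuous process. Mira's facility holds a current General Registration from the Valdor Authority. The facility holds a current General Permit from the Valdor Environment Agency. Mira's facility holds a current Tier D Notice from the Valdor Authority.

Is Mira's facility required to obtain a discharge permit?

Exception (a) requires that the facility operates on a batch (not continuous) process; but the facility operates on a continuous process, so (a) is unavailable.
Exception (b): a current Schedule C Waiver is held; a current Annual Approval is held — every condition holds. Turning to paragraph (g): (g) operates against (b): a current Tier C Notice is held. (b) is therefore removed.
Exception (c)'s conditions are all satisfied: discharge occurs on no more than two days per week; assessed value is $60,000, meeting the $60,000 threshold; discharge is routed to a licensed treatment works. Turning to paragraph (h): (h) operates against (c): discharge temperature exceeds 35 °C. So (c) is unavailable.
Exception (d) requires that the facility's operating hours per week are below 32; but the facility's operating hours per week are 34, not below 32, so (d) is unavailable.
Exception (e)'s conditions are all satisfied: the baseline figure is 72, less than the 94 limit; the compliance score is 39 points, less than the 47 points limit. Considering the limiting provisions: (j) is engaged (the coverage ratio is 17%, meeting the 17% threshold), but is displaced by (k): (k) is engaged — a current Tier D Notice is held. (l) would limit (k) — a current Category D Notice is held — but (m) sets (l) aside: (m) is engaged — the facility is within 200 m of a designated waterway. (n) is inapplicable (aggregate throughput is 4,830 units, not below 3,910 units), so (m) stands. So (e) applies.

No — exception (e) applies; Mira's facility is not required to obtain a discharge permit.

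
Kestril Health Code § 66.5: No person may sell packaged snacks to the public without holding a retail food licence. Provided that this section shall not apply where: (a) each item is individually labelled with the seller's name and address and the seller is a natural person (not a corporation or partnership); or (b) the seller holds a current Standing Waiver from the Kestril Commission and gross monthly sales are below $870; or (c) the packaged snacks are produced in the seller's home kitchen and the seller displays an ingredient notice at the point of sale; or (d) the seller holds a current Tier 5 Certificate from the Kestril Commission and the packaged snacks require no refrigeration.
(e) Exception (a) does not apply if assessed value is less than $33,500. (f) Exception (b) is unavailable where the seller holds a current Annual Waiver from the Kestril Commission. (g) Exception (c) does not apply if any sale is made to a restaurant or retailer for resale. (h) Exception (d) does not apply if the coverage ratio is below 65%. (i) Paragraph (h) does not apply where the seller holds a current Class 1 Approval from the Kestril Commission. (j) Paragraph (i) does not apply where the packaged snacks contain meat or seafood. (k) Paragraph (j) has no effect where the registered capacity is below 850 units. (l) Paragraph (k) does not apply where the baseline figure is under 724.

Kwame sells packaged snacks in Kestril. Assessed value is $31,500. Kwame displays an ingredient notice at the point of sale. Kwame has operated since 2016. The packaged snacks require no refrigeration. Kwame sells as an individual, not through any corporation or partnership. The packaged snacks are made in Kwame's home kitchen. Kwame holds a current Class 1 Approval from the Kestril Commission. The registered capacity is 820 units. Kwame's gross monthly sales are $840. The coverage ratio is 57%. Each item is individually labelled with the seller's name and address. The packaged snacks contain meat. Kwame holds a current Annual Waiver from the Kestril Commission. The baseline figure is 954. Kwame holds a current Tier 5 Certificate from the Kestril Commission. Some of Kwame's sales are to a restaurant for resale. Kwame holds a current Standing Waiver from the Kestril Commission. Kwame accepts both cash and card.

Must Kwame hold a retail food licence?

Exception (a) is satisfied on its face — items are individually labelled; the seller is a natural person. But: (e) operates — assessed value is $31,500, less than the $33,500 limit. (a) is therefore removed.
Exception (b)'s conditions are all satisfied: a current Standing Waiver is held; gross monthly sales are $840, below the $870 limit. But: (f) operates — a current Annual Waiver is held. Exception (b) does not apply.
Exception (c)'s conditions are all satisfied: the packaged snacks are home-kitchen produced; an ingredient notice is displayed. But applying paragraph (g): (g) operates against (c): some sales are to a restaurant for resale. Exception (c) does not apply.
Exception (d)'s conditions are all satisfied: a current Tier 5 Certificate is held; the packaged snacks are shelf-stable. Under paragraphs (h)–(l): (h) is triggered (the coverage ratio is 57%, below the 65% limit), but is itself disapplied by (i): (i) operates against (h): a current Class 1 Approval is held. (j) is triggered (the packaged snacks contain meat), but is set aside by (k): (k) applies — the registered capacity is 820 units, below the 850 units limit. (l), which would lift (k), does not operate here — the baseline figure is 954, not under 724. Exception (d) stands.

No — exception (d) applies; Kwame is not required to hold a retail food licence.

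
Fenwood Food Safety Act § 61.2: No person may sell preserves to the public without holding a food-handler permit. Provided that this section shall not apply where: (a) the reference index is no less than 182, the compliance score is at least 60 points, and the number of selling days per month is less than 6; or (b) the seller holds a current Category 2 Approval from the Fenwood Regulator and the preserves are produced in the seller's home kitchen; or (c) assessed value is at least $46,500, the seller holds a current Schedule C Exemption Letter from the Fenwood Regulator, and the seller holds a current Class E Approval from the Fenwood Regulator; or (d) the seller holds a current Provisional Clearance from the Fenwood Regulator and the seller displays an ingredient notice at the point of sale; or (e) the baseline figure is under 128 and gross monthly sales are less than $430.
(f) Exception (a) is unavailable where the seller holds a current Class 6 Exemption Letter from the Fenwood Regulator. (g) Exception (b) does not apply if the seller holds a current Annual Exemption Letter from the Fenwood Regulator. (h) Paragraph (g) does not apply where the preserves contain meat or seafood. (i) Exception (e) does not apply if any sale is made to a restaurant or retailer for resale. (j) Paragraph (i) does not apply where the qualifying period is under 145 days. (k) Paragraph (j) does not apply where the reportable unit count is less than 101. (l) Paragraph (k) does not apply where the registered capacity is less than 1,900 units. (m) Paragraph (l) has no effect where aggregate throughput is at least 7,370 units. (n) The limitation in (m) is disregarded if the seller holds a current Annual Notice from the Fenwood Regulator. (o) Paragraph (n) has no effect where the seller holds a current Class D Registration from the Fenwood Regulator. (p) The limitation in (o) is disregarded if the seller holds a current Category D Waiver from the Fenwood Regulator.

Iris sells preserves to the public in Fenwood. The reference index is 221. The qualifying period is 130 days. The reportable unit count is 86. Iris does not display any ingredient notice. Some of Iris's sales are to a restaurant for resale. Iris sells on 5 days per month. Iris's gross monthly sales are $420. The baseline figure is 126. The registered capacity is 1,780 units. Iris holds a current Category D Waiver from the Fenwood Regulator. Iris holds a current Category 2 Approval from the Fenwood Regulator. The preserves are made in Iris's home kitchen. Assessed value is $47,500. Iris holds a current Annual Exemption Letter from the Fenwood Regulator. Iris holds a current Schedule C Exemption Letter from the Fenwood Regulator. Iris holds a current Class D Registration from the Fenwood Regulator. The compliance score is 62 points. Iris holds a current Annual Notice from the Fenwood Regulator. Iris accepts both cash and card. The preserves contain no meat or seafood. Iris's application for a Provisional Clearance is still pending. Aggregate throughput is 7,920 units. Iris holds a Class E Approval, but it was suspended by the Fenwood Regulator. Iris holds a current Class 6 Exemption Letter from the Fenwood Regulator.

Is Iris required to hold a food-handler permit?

No — exception (e) applies; Iris is not required to hold a food-handler permit.

Exception (a): the reference index is 221, meeting the 182 threshold; the compliance score is 62 points, meeting the 60 points threshold; the number of selling days per month is 5, less than the 6 limit — every condition holds. But applying paragraph (f): (f) operates against (a): a current Class 6 Exemption Letter is held. Exception (a) does not apply.
Exception (b): a current Category 2 Approval is held; the preserves are home-kitchen produced — every condition holds. But: (g) operates against (b): a current Annual Exemption Letter is held. (h) is not engaged (the preserves contain no meat or seafood), so (g) stands. (b) is therefore removed.
Exception (c) does not apply: no current Class E Approval is held.
Exception (d) does not apply: there is no Provisional Clearance in force.
All of (e)'s requirements are met (the baseline figure is 126, under the 128 limit; gross monthly sales are $420, less than the $430 limit). As to paragraphs (i)–(p): (i) would limit (e) — some sales are to a restaurant for resale — but (j) sets (i) aside: (j) applies — the qualifying period is 130 days, under the 145 days limit. (k) would limit (j) — the reportable unit count is 86, less than the 101 limit — but (l) sets (k) aside: (l) applies — the registered capacity is 1,780 units, less than the 1,900 units limit. (m) would limit (l) — aggregate throughput is 7,920 units, meeting the 7,370 units threshold — but (n) sets (m) aside: (n) operates — a current Annual Notice is held. (o) is triggered (a current Class D Registration is held), but yields to (p): (p) operates — a current Category D Waiver is held. So (e) applies.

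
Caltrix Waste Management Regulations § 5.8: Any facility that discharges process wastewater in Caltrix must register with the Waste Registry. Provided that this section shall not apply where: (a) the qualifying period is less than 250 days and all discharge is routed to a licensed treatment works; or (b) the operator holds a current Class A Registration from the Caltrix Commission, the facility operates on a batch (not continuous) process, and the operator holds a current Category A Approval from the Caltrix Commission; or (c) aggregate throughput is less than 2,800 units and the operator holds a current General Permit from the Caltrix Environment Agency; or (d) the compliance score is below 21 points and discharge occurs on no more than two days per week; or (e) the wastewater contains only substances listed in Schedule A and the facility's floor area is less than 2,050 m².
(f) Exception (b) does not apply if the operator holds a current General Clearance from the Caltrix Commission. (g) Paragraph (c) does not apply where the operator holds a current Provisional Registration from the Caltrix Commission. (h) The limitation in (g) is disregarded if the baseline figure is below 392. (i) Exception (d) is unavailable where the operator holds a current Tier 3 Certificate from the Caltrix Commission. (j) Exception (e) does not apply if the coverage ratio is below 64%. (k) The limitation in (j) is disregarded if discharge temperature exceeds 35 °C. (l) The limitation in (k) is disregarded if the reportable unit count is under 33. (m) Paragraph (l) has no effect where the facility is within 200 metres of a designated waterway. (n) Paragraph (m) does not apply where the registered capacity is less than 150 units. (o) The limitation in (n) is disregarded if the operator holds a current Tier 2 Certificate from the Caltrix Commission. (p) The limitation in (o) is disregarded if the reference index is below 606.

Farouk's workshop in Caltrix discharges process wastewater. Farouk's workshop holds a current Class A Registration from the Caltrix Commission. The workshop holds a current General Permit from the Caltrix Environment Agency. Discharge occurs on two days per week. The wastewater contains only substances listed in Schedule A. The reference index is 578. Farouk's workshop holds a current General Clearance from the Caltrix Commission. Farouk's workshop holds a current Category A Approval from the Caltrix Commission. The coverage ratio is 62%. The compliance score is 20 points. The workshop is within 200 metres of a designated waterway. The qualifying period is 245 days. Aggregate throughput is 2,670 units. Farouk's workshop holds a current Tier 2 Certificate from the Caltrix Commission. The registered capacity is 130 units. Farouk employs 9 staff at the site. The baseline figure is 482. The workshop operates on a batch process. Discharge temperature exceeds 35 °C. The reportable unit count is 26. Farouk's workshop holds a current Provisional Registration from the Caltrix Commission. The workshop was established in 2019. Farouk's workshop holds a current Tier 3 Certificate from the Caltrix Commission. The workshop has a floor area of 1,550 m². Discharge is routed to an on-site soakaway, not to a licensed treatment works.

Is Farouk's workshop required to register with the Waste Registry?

Yes — Farouk's workshop must register with the Waste Registry.

Exception (a) fails — discharge is not routed to a licensed treatment works.
All of (b)'s requirements are met (a current Class A Registration is held; the facility operates on a batch process; a current Category A Approval is held). But applying paragraph (f): (f) is engaged — a current General Clearance is held. (b) is therefore removed.
Exception (c)'s conditions are all satisfied: aggregate throughput is 2,670 units, less than the 2,800 units limit; a current General Permit is held. However, paragraphs (g)–(h) must be considered: (g) is triggered — a current Provisional Registration is held. (h) does not operate here (the baseline figure is 482, not below 392), so (g) stands. (c) is therefore removed.
Exception (d): the compliance score is 20 points, below the 21 points limit; discharge occurs on no more than two days per week — every condition holds. But applying paragraph (i): (i) applies — a current Tier 3 Certificate is held. So (d) is unavailable.
Exception (e) is satisfied on its face — the wastewater is Schedule-A-only; the facility's floor area is 1,550 m², less than the 2,050 m² limit. However, paragraphs (j)–(p) must be considered: (j) operates — the coverage ratio is 62%, below the 64% limit. (k) operates (discharge temperature exceeds 35 °C), but is overridden by (l): (l) applies — the reportable unit count is 26, under the 33 limit. (m) would limit (l) — the workshop is within 200 m of a designated waterway — but (n) sets (m) aside: (n) operates against (m): the registered capacity is 130 units, less than the 150 units limit. (o) would limit (n) — a current Tier 2 Certificate is held — but (p) sets (o) aside: (p) is engaged — the reference index is 578, below the 606 limit. So (e) is unavailable.
None of the exceptions is available; § 5.8 applies in full.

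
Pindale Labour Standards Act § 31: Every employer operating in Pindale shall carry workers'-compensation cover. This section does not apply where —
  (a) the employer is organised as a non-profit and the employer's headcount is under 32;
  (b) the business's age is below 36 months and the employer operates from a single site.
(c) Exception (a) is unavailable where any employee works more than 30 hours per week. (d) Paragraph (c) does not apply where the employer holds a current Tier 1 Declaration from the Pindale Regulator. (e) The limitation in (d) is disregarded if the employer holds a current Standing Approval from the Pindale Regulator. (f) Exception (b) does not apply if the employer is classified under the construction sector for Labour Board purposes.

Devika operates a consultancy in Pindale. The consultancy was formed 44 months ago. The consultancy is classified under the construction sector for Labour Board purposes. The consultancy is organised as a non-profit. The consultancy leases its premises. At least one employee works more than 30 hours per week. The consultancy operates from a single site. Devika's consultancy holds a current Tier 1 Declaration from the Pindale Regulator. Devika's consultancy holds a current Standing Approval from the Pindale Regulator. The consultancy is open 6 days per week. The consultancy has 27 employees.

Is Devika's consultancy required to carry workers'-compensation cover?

All of (a)'s requirements are met (the employer is a non-profit; the employer's headcount is 27, under the 32 limit). Turning to paragraphs (c)–(e): (c) operates against (a): at least one employee exceeds 30 hours/week. (d) would limit (c) — a current Tier 1 Declaration is held — but (e) sets (d) aside: (e) is triggered — a current Standing Approval is held. So (a) is unavailable.
Exception (b) requires that the business's age is below 36 months; but the business's age is 44 months, not below 36 months, so (b) is unavailable.
No exception is made out. Devika's consultancy falls within the general rule.

Yes — Devika's consultancy must carry workers'-compensation cover.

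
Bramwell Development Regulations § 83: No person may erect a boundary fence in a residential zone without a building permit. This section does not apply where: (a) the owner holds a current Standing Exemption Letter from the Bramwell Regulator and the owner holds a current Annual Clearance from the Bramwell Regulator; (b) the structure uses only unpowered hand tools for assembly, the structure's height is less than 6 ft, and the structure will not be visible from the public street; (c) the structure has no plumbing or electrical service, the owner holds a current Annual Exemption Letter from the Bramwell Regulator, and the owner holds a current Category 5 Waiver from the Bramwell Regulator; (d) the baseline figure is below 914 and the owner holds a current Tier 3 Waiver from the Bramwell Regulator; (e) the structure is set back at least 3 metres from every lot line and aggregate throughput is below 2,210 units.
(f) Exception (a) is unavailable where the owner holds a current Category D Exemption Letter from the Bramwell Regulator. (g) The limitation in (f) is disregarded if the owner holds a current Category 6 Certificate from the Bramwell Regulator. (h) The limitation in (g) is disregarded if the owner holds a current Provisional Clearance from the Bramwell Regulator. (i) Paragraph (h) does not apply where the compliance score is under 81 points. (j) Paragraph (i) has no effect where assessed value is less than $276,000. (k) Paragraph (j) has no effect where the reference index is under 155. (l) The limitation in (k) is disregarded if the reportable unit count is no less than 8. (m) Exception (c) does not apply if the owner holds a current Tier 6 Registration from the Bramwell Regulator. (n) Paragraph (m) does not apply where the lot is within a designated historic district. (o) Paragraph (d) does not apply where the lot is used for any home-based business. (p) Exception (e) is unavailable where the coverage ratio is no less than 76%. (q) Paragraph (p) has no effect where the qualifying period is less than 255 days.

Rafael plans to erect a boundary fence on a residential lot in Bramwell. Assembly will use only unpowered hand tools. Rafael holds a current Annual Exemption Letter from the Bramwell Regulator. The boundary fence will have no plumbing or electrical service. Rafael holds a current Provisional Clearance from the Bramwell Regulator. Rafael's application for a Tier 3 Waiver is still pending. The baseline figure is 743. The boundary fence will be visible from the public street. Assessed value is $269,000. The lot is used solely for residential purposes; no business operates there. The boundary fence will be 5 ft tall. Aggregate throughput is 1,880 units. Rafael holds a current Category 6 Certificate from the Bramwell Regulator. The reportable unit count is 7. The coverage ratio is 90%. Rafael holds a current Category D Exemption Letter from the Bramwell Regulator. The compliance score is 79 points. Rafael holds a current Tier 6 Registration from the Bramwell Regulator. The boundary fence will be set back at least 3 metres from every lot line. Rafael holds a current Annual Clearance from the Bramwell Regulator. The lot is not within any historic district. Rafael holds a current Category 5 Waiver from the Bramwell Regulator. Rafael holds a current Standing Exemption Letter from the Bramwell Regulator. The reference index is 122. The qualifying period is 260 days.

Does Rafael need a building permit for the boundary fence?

No — exception (a) applies; Rafael does not need a building permit.

All of (a)'s requirements are met (a current Standing Exemption Letter is held; a current Annual Clearance is held). Considering the limiting provisions: (f) would limit (a) — a current Category D Exemption Letter is held — but (g) sets (f) aside: (g) is engaged — a current Category 6 Certificate is held. (h) is engaged (a current Provisional Clearance is held), but yields to (i): (i) is triggered — the compliance score is 79 points, under the 81 points limit. (j) would limit (i) — assessed value is $269,000, less than the $276,000 limit — but (k) sets (j) aside: (k) operates against (j): the reference index is 122, under the 155 limit. (l), which would lift (k), is not triggered — the reportable unit count is 7, short of 8. Exception (a) stands.
Exception (b) requires that the structure will not be visible from the public street; but the structure will be visible from the street, so (b) is unavailable.
Exception (c): there is no plumbing or electrical service; a current Annual Exemption Letter is held; a current Category 5 Waiver is held — every condition holds. But applying paragraphs (m)–(n): (m) operates — a current Tier 6 Registration is held. (n) is inapplicable (the lot is not in a historic district), so (m) stands. Exception (c) does not apply.
Exception (d) fails — the Tier 3 Waiver is not current.
Exception (e): the setback is at least 3 m on every side; aggregate throughput is 1,880 units, below the 2,210 units limit — every condition holds. But: (p) operates against (e): the coverage ratio is 90%, meeting the 76% threshold. (q), which would lift (p), does not operate here — the qualifying period is 260 days, not less than 255 days. (e) is therefore removed.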